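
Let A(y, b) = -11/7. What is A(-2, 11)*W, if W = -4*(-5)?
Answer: -220/7 ≈ -31.429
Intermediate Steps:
A(y, b) = -11/7 (A(y, b) = -11*1/7 = -11/7)
W = 20
A(-2, 11)*W = -11/7*20 = -220/7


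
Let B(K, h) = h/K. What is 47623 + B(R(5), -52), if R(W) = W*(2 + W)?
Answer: 1666753/35 ≈ 47622.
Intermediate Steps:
47623 + B(R(5), -52) = 47623 - 52*1/(5*(2 + 5)) = 47623 - 52/(5*7) = 47623 - 52/35 = 1666753/35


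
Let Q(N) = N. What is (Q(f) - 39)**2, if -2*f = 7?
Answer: 7225/4 ≈ 1806.3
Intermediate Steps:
f = -7/2 (f = -1/2*7 = -7/2 ≈ -3.5000)
(Q(f) - 39)**2 = (-7/2 - 39)**2 = (-85/2)**2 = 7225/4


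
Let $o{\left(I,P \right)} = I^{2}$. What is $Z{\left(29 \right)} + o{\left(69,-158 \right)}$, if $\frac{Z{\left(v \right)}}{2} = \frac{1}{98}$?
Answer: $\frac{233290}{49} \approx 4761.0$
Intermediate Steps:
$Z{\left(v \right)} = \frac{1}{49}$ ($Z{\left(v \right)} = \frac{2}{98} = 2 \cdot \frac{1}{98} = \frac{1}{49}$)
$Z{\left(29 \right)} + o{\left(69,-158 \right)} = \frac{1}{49} + 69^{2} = \frac{1}{49} + 4761 = \frac{233290}{49}$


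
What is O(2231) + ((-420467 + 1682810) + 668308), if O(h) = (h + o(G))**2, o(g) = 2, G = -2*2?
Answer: 6916940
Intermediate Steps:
G = -4
O(h) = (2 + h)**2 (O(h) = (h + 2)**2 = (2 + h)**2)
O(2231) + ((-420467 + 1682810) + 668308) = (2 + 2231)**2 + ((-420467 + 1682810) + 668308) = 2233**2 + (1262343 + 668308) = 4986289 + 1930651 = 6916940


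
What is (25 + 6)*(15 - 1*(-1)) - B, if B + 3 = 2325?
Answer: -1826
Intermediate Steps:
B = 2322 (B = -3 + 2325 = 2322)
(25 + 6)*(15 - 1*(-1)) - B = (25 + 6)*(15 - 1*(-1)) - 1*2322 = 31*(15 + 1) - 2322 = 31*16 - 2322 = 496 - 2322 = -1826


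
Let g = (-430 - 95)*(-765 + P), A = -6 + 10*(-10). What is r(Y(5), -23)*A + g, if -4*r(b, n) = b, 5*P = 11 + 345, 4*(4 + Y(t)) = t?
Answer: 2913377/8 ≈ 3.6417e+5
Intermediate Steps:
Y(t) = -4 + t/4
P = 356/5 (P = (11 + 345)/5 = (⅕)*356 = 356/5 ≈ 71.200)
r(b, n) = -b/4
A = -106 (A = -6 - 100 = -106)
g = 364245 (g = (-430 - 95)*(-765 + 356/5) = -525*(-3469/5) = 364245)
r(Y(5), -23)*A + g = -(-4 + (¼)*5)/4*(-106) + 364245 = -(-4 + 5/4)/4*(-106) + 364245 = -¼*(-11/4)*(-106) + 364245 = (11/16)*(-106) + 364245 = -583/8 + 364245 = 2913377/8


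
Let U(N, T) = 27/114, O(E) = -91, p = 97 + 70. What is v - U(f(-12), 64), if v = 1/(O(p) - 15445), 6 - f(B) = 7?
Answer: -69931/295184 ≈ -0.23691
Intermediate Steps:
f(B) = -1 (f(B) = 6 - 1*7 = 6 - 7 = -1)
p = 167
U(N, T) = 9/38 (U(N, T) = 27*(1/114) = 9/38)
v = -1/15536 (v = 1/(-91 - 15445) = 1/(-15536) = -1/15536 ≈ -6.4367e-5)
v - U(f(-12), 64) = -1/15536 - 1*9/38 = -1/15536 - 9/38 = -69931/295184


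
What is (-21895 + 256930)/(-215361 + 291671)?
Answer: 47007/15262 ≈ 3.0800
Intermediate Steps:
(-21895 + 256930)/(-215361 + 291671) = 235035/76310 = 235035*(1/76310) = 47007/15262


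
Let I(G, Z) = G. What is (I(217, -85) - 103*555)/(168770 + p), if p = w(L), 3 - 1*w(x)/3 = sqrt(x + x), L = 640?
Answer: -9611626492/28486339321 - 2733504*sqrt(5)/28486339321 ≈ -0.33763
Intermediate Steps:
w(x) = 9 - 3*sqrt(2)*sqrt(x) (w(x) = 9 - 3*sqrt(x + x) = 9 - 3*sqrt(2)*sqrt(x))
p = 9 - 48*sqrt(5) (p = 9 - 3*sqrt(2)*sqrt(640) = 9 - 3*sqrt(2)*8*sqrt(10) = 9 - 48*sqrt(5) ≈ -98.331)
(I(217, -85) - 103*555)/(168770 + p) = (217 - 103*555)/(168770 + (9 - 48*sqrt(5))) = (217 - 57165)/(168779 - 48*sqrt(5)) = -56948/(168779 - 48*sqrt(5))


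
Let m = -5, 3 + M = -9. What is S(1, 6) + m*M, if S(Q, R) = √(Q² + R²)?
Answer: 60 + √37 ≈ 66.083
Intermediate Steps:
M = -12 (M = -3 - 9 = -12)
S(1, 6) + m*M = √(1² + 6²) - 5*(-12) = √(1 + 36) + 60 = √37 + 60 = 60 + √37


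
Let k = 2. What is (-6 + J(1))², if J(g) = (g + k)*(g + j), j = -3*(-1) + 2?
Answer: 144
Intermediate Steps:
j = 5 (j = 3 + 2 = 5)
J(g) = (2 + g)*(5 + g) (J(g) = (g + 2)*(g + 5) = (2 + g)*(5 + g))
(-6 + J(1))² = (-6 + (10 + 1² + 7*1))² = (-6 + (10 + 1 + 7))² = (-6 + 18)² = 12² = 144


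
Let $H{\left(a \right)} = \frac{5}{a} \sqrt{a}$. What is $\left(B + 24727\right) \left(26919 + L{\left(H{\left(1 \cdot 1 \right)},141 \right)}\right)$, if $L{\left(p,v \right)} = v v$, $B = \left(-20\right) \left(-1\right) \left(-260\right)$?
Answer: $913863600$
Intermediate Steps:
$B = -5200$ ($B = 20 \left(-260\right) = -5200$)
$H{\left(a \right)} = \frac{5}{\sqrt{a}}$
$L{\left(p,v \right)} = v^{2}$
$\left(B + 24727\right) \left(26919 + L{\left(H{\left(1 \cdot 1 \right)},141 \right)}\right) = \left(-5200 + 24727\right) \left(26919 + 141^{2}\right) = 19527 \left(26919 + 19881\right) = 19527 \cdot 46800 = 913863600$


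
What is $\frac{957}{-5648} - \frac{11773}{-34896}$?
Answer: $\frac{517163}{3079572} \approx 0.16793$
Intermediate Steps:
$\frac{957}{-5648} - \frac{11773}{-34896} = 957 \left(- \frac{1}{5648}\right) - - \frac{11773}{34896} = - \frac{957}{5648} + \frac{11773}{34896} = \frac{517163}{3079572}$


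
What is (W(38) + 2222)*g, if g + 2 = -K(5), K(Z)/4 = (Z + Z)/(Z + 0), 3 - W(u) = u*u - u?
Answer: -8190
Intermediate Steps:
W(u) = 3 + u - u² (W(u) = 3 - (u*u - u) = 3 - (u² - u) = 3 + (u - u²) = 3 + u - u²)
K(Z) = 8 (K(Z) = 4*((Z + Z)/(Z + 0)) = 4*((2*Z)/Z) = 4*2 = 8)
g = -10 (g = -2 - 1*8 = -2 - 8 = -10)
(W(38) + 2222)*g = ((3 + 38 - 1*38²) + 2222)*(-10) = ((3 + 38 - 1*1444) + 2222)*(-10) = ((3 + 38 - 1444) + 2222)*(-10) = (-1403 + 2222)*(-10) = 819*(-10) = -8190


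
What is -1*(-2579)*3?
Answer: 7737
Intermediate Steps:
-1*(-2579)*3 = 2579*3 = 7737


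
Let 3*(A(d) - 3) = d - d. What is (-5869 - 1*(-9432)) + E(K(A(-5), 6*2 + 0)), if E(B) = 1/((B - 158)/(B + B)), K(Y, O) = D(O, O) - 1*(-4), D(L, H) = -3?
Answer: 559389/157 ≈ 3563.0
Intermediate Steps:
A(d) = 3 (A(d) = 3 + (d - d)/3 = 3 + (⅓)*0 = 3 + 0 = 3)
K(Y, O) = 1 (K(Y, O) = -3 - 1*(-4) = -3 + 4 = 1)
E(B) = 2*B/(-158 + B) (E(B) = 1/((-158 + B)/((2*B))) = 1/((-158 + B)*(1/(2*B))) = 1/((-158 + B)/(2*B)) = 2*B/(-158 + B))
(-5869 - 1*(-9432)) + E(K(A(-5), 6*2 + 0)) = (-5869 - 1*(-9432)) + 2*1/(-158 + 1) = (-5869 + 9432) + 2*1/(-157) = 3563 + 2*1*(-1/157) = 3563 - 2/157 = 559389/157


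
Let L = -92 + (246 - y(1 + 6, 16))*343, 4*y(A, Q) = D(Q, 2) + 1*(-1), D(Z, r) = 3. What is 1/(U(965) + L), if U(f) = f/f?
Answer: 2/168231 ≈ 1.1888e-5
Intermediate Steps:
y(A, Q) = 1/2 (y(A, Q) = (3 + 1*(-1))/4 = (3 - 1)/4 = (1/4)*2 = 1/2)
U(f) = 1
L = 168229/2 (L = -92 + (246 - 1*1/2)*343 = -92 + (246 - 1/2)*343 = -92 + (491/2)*343 = -92 + 168413/2 = 168229/2 ≈ 84115.)
1/(U(965) + L) = 1/(1 + 168229/2) = 1/(168231/2) = 2/168231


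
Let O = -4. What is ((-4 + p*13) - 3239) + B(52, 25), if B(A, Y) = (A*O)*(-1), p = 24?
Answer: -2723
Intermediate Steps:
B(A, Y) = 4*A (B(A, Y) = (A*(-4))*(-1) = -4*A*(-1) = 4*A)
((-4 + p*13) - 3239) + B(52, 25) = ((-4 + 24*13) - 3239) + 4*52 = ((-4 + 312) - 3239) + 208 = (308 - 3239) + 208 = -2931 + 208 = -2723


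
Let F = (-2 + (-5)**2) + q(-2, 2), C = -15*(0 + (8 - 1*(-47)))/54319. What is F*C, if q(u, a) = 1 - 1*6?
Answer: -14850/54319 ≈ -0.27339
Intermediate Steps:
q(u, a) = -5 (q(u, a) = 1 - 6 = -5)
C = -825/54319 (C = -15*(0 + (8 + 47))*(1/54319) = -15*(0 + 55)*(1/54319) = -15*55*(1/54319) = -825*1/54319 = -825/54319 ≈ -0.015188)
F = 18 (F = (-2 + (-5)**2) - 5 = (-2 + 25) - 5 = 23 - 5 = 18)
F*C = 18*(-825/54319) = -14850/54319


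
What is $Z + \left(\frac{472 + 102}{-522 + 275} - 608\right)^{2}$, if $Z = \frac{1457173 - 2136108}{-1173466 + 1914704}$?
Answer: $\frac{16845009075229585}{45222189142} \approx 3.7249 \cdot 10^{5}$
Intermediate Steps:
$Z = - \frac{678935}{741238} \approx -0.91595$
$Z + \left(\frac{472 + 102}{-522 + 275} - 608\right)^{2} = - \frac{678935}{741238} + \left(\frac{472 + 102}{-522 + 275} - 608\right)^{2} = - \frac{678935}{741238} + \left(\frac{574}{-247} - 608\right)^{2} = - \frac{678935}{741238} + \left(574 \left(- \frac{1}{247}\right) - 608\right)^{2} = - \frac{678935}{741238} + \left(- \frac{574}{247} - 608\right)^{2} = - \frac{678935}{741238} + \left(- \frac{150750}{247}\right)^{2} = - \frac{678935}{741238} + \frac{22725562500}{61009} = \frac{16845009075229585}{45222189142}$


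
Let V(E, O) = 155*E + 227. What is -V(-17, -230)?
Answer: 2408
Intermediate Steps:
V(E, O) = 227 + 155*E
-V(-17, -230) = -(227 + 155*(-17)) = -(227 - 2635) = -1*(-2408) = 2408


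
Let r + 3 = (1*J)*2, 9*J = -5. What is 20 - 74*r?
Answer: 2918/9 ≈ 324.22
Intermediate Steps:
J = -5/9 (J = (⅑)*(-5) = -5/9 ≈ -0.55556)
r = -37/9 (r = -3 + (1*(-5/9))*2 = -3 - 5/9*2 = -3 - 10/9 = -37/9 ≈ -4.1111)
20 - 74*r = 20 - 74*(-37/9) = 20 + 2738/9 = 2918/9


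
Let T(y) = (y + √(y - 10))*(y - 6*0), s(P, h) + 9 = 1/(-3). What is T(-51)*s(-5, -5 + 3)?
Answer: -24276 + 476*I*√61 ≈ -24276.0 + 3717.7*I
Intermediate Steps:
s(P, h) = -28/3 (s(P, h) = -9 + 1/(-3) = -9 - ⅓ = -28/3)
T(y) = y*(y + √(-10 + y)) (T(y) = (y + √(-10 + y))*(y + 0) = (y + √(-10 + y))*y = y*(y + √(-10 + y)))
T(-51)*s(-5, -5 + 3) = -51*(-51 + √(-10 - 51))*(-28/3) = -51*(-51 + √(-61))*(-28/3) = -51*(-51 + I*√61)*(-28/3) = (2601 - 51*I*√61)*(-28/3) = -24276 + 476*I*√61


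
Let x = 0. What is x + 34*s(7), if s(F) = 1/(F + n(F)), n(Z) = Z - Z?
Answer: 34/7 ≈ 4.8571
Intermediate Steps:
n(Z) = 0
s(F) = 1/F (s(F) = 1/(F + 0) = 1/F)
x + 34*s(7) = 0 + 34/7 = 34/7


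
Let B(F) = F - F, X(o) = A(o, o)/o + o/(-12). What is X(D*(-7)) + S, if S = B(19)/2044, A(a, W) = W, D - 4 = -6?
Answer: -1/6 ≈ -0.16667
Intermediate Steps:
D = -2 (D = 4 - 6 = -2)
X(o) = 1 - o/12 (X(o) = o/o + o/(-12) = 1 + o*(-1/12) = 1 - o/12)
B(F) = 0
S = 0 (S = 0/2044 = 0*(1/2044) = 0)
X(D*(-7)) + S = (1 - (-1)*(-7)/6) + 0 = (1 - 1/12*14) + 0 = (1 - 7/6) + 0 = -1/6 + 0 = -1/6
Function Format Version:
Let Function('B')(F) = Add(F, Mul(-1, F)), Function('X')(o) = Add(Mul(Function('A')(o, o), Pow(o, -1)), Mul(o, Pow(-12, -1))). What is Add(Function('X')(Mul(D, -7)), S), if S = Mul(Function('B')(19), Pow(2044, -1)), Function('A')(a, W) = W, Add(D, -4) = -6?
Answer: Rational(-1, 6) ≈ -0.16667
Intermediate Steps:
D = -2 (D = Add(4, -6) = -2)
Function('X')(o) = Add(1, Mul(Rational(-1, 12), o)) (Function('X')(o) = Add(Mul(o, Pow(o, -1)), Mul(o, Pow(-12, -1))) = Add(1, Mul(o, Rational(-1, 12))) = Add(1, Mul(Rational(-1, 12), o)))
Function('B')(F) = 0
S = 0 (S = Mul(0, Pow(2044, -1)) = Mul(0, Rational(1, 2044)) = 0)
Add(Function('X')(Mul(D, -7)), S) = Add(Add(1, Mul(Rational(-1, 12), Mul(-2, -7))), 0) = Add(Add(1, Mul(Rational(-1, 12), 14)), 0) = Add(Add(1, Rational(-7, 6)), 0) = Add(Rational(-1, 6), 0) = Rational(-1, 6)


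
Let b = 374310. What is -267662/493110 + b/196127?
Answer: 66040129513/48356092485 ≈ 1.3657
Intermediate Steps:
-267662/493110 + b/196127 = -267662/493110 + 374310/196127 = -267662*1/493110 + 374310*(1/196127) = -133831/246555 + 374310/196127 = 66040129513/48356092485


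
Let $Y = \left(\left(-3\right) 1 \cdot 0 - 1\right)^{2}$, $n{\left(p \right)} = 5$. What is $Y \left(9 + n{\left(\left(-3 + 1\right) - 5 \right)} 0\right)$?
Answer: $9$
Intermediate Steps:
$Y = 1$ ($Y = \left(\left(-3\right) 0 - 1\right)^{2} = \left(0 - 1\right)^{2} = \left(-1\right)^{2} = 1$)
$Y \left(9 + n{\left(\left(-3 + 1\right) - 5 \right)} 0\right) = 1 \left(9 + 5 \cdot 0\right) = 1 \left(9 + 0\right) = 1 \cdot 9 = 9$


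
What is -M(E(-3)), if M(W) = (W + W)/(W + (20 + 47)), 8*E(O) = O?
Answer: 6/533 ≈ 0.011257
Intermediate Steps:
E(O) = O/8
M(W) = 2*W/(67 + W) (M(W) = (2*W)/(W + 67) = (2*W)/(67 + W) = 2*W/(67 + W))
-M(E(-3)) = -2*(⅛)*(-3)/(67 + (⅛)*(-3)) = -2*(-3)/(8*(67 - 3/8)) = -2*(-3)/(8*533/8) = -2*(-3)*8/(8*533) = -1*(-6/533) = 6/533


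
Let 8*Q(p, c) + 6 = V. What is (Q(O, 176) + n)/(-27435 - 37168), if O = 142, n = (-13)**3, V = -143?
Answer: 17725/516824 ≈ 0.034296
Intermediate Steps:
n = -2197
Q(p, c) = -149/8 (Q(p, c) = -3/4 + (1/8)*(-143) = -3/4 - 143/8 = -149/8)
(Q(O, 176) + n)/(-27435 - 37168) = (-149/8 - 2197)/(-27435 - 37168) = -17725/8/(-64603) = -17725/8*(-1/64603) = 17725/516824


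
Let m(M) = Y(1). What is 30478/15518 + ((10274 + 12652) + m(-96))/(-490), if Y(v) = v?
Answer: -170423483/3801910 ≈ -44.826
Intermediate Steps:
m(M) = 1
30478/15518 + ((10274 + 12652) + m(-96))/(-490) = 30478/15518 + ((10274 + 12652) + 1)/(-490) = 30478*(1/15518) + (22926 + 1)*(-1/490) = 15239/7759 + 22927*(-1/490) = 15239/7759 - 22927/490 = -170423483/3801910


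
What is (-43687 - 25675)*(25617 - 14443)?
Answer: -775050988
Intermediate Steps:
(-43687 - 25675)*(25617 - 14443) = -69362*11174 = -775050988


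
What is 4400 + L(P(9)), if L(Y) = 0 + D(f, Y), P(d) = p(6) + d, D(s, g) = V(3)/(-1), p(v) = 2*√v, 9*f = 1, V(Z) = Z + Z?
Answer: 4394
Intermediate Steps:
V(Z) = 2*Z
f = ⅑ (f = (⅑)*1 = ⅑ ≈ 0.11111)
D(s, g) = -6 (D(s, g) = (2*3)/(-1) = 6*(-1) = -6)
P(d) = d + 2*√6 (P(d) = 2*√6 + d = d + 2*√6)
L(Y) = -6 (L(Y) = 0 - 6 = -6)
4400 + L(P(9)) = 4400 - 6 = 4394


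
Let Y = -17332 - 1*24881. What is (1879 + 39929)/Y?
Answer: -13936/14071 ≈ -0.99041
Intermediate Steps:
Y = -42213 (Y = -17332 - 24881 = -42213)
(1879 + 39929)/Y = (1879 + 39929)/(-42213) = 41808*(-1/42213) = -13936/14071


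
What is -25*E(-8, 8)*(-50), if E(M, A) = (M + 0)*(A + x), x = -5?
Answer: -30000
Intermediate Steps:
E(M, A) = M*(-5 + A) (E(M, A) = (M + 0)*(A - 5) = M*(-5 + A))
-25*E(-8, 8)*(-50) = -(-200)*(-5 + 8)*(-50) = -(-200)*3*(-50) = -25*(-24)*(-50) = 600*(-50) = -30000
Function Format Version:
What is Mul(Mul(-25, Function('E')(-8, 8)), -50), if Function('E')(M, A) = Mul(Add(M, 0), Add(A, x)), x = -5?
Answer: -30000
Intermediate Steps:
Function('E')(M, A) = Mul(M, Add(-5, A)) (Function('E')(M, A) = Mul(Add(M, 0), Add(A, -5)) = Mul(M, Add(-5, A)))
Mul(Mul(-25, Function('E')(-8, 8)), -50) = Mul(Mul(-25, Mul(-8, Add(-5, 8))), -50) = Mul(Mul(-25, Mul(-8, 3)), -50) = Mul(Mul(-25, -24), -50) = Mul(600, -50) = -30000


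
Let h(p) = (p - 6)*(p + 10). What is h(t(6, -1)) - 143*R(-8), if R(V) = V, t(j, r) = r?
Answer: 1081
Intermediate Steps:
h(p) = (-6 + p)*(10 + p)
h(t(6, -1)) - 143*R(-8) = (-60 + (-1)² + 4*(-1)) - 143*(-8) = (-60 + 1 - 4) + 1144 = -63 + 1144 = 1081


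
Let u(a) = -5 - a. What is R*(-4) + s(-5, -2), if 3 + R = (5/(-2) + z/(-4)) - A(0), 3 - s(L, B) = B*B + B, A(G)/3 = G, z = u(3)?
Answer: 15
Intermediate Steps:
z = -8 (z = -5 - 1*3 = -5 - 3 = -8)
A(G) = 3*G
s(L, B) = 3 - B - B**2 (s(L, B) = 3 - (B*B + B) = 3 - (B**2 + B) = 3 - (B + B**2) = 3 + (-B - B**2) = 3 - B - B**2)
R = -7/2 (R = -3 + ((5/(-2) - 8/(-4)) - 3*0) = -3 + ((5*(-1/2) - 8*(-1/4)) - 1*0) = -3 + ((-5/2 + 2) + 0) = -3 + (-1/2 + 0) = -3 - 1/2 = -7/2 ≈ -3.5000)
R*(-4) + s(-5, -2) = -7/2*(-4) + (3 - 1*(-2) - 1*(-2)**2) = 14 + (3 + 2 - 1*4) = 14 + (3 + 2 - 4) = 14 + 1 = 15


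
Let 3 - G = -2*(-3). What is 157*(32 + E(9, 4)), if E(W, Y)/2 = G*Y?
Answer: 1256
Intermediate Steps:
G = -3 (G = 3 - (-2)*(-3) = 3 - 1*6 = 3 - 6 = -3)
E(W, Y) = -6*Y (E(W, Y) = 2*(-3*Y) = -6*Y)
157*(32 + E(9, 4)) = 157*(32 - 6*4) = 157*(32 - 24) = 157*8 = 1256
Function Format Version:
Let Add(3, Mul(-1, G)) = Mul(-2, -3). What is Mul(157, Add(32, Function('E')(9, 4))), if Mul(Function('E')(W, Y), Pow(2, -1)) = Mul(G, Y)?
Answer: 1256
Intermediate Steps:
G = -3 (G = Add(3, Mul(-1, Mul(-2, -3))) = Add(3, Mul(-1, 6)) = Add(3, -6) = -3)
Function('E')(W, Y) = Mul(-6, Y) (Function('E')(W, Y) = Mul(2, Mul(-3, Y)) = Mul(-6, Y))
Mul(157, Add(32, Function('E')(9, 4))) = Mul(157, Add(32, Mul(-6, 4))) = Mul(157, Add(32, -24)) = Mul(157, 8) = 1256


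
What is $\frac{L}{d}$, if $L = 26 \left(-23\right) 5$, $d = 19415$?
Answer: $- \frac{598}{3883} \approx -0.154$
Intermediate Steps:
$L = -2990$ ($L = \left(-598\right) 5 = -2990$)
$\frac{L}{d} = - \frac{2990}{19415} = \left(-2990\right) \frac{1}{19415} = - \frac{598}{3883}$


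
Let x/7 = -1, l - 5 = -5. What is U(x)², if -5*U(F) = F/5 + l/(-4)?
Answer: 49/625 ≈ 0.078400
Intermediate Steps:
l = 0 (l = 5 - 5 = 0)
x = -7 (x = 7*(-1) = -7)
U(F) = -F/25 (U(F) = -(F/5 + 0/(-4))/5 = -(F*(⅕) + 0*(-¼))/5 = -(F/5 + 0)/5 = -F/25)
U(x)² = (-1/25*(-7))² = (7/25)² = 49/625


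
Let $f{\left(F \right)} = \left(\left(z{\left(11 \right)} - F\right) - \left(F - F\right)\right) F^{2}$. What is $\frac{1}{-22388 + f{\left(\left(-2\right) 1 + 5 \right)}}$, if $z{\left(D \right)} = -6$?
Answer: $- \frac{1}{22469} \approx -4.4506 \cdot 10^{-5}$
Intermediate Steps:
$f{\left(F \right)} = F^{2} \left(-6 - F\right)$ ($f{\left(F \right)} = \left(\left(-6 - F\right) - \left(F - F\right)\right) F^{2} = \left(\left(-6 - F\right) - 0\right) F^{2} = \left(\left(-6 - F\right) + 0\right) F^{2} = \left(-6 - F\right) F^{2} = F^{2} \left(-6 - F\right)$)
$\frac{1}{-22388 + f{\left(\left(-2\right) 1 + 5 \right)}} = \frac{1}{-22388 + \left(\left(-2\right) 1 + 5\right)^{2} \left(-6 - \left(\left(-2\right) 1 + 5\right)\right)} = \frac{1}{-22388 + \left(-2 + 5\right)^{2} \left(-6 - \left(-2 + 5\right)\right)} = \frac{1}{-22388 + 3^{2} \left(-6 - 3\right)} = \frac{1}{-22388 + 9 \left(-6 - 3\right)} = \frac{1}{-22388 + 9 \left(-9\right)} = \frac{1}{-22388 - 81} = \frac{1}{-22469} = - \frac{1}{22469}$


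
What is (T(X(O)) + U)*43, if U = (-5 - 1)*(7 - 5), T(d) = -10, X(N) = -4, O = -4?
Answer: -946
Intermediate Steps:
U = -12 (U = -6*2 = -12)
(T(X(O)) + U)*43 = (-10 - 12)*43 = -22*43 = -946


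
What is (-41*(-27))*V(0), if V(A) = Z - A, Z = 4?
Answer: 4428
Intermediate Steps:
V(A) = 4 - A
(-41*(-27))*V(0) = (-41*(-27))*(4 - 1*0) = 1107*(4 + 0) = 1107*4 = 4428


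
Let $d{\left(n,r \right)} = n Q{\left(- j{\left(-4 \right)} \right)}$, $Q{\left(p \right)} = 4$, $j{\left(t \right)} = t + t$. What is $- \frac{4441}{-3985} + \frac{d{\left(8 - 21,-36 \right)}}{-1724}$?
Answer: $\frac{1965876}{1717535} \approx 1.1446$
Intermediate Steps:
$j{\left(t \right)} = 2 t$
$d{\left(n,r \right)} = 4 n$ ($d{\left(n,r \right)} = n 4 = 4 n$)
$- \frac{4441}{-3985} + \frac{d{\left(8 - 21,-36 \right)}}{-1724} = - \frac{4441}{-3985} + \frac{4 \left(8 - 21\right)}{-1724} = \left(-4441\right) \left(- \frac{1}{3985}\right) + 4 \left(8 - 21\right) \left(- \frac{1}{1724}\right) = \frac{4441}{3985} + 4 \left(-13\right) \left(- \frac{1}{1724}\right) = \frac{4441}{3985} - - \frac{13}{431} = \frac{4441}{3985} + \frac{13}{431} = \frac{1965876}{1717535}$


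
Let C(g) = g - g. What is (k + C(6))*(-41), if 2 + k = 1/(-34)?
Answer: 2829/34 ≈ 83.206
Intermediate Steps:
C(g) = 0
k = -69/34 (k = -2 + 1/(-34) = -2 - 1/34 = -69/34 ≈ -2.0294)
(k + C(6))*(-41) = (-69/34 + 0)*(-41) = -69/34*(-41) = 2829/34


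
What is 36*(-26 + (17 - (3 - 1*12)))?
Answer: 0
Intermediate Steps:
36*(-26 + (17 - (3 - 1*12))) = 36*(-26 + (17 - (3 - 12))) = 36*(-26 + (17 - 1*(-9))) = 36*(-26 + (17 + 9)) = 36*(-26 + 26) = 36*0 = 0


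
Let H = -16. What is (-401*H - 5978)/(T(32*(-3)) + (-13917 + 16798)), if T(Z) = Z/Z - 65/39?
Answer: 1314/8641 ≈ 0.15207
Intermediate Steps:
T(Z) = -⅔ (T(Z) = 1 - 65*1/39 = 1 - 5/3 = -⅔)
(-401*H - 5978)/(T(32*(-3)) + (-13917 + 16798)) = (-401*(-16) - 5978)/(-⅔ + (-13917 + 16798)) = (6416 - 5978)/(-⅔ + 2881) = 438/(8641/3) = 438*(3/8641) = 1314/8641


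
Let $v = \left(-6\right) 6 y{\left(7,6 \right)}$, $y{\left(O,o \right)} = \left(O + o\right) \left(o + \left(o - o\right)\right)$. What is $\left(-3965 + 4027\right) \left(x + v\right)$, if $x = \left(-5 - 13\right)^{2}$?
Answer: $-154008$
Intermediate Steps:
$y{\left(O,o \right)} = o \left(O + o\right)$ ($y{\left(O,o \right)} = \left(O + o\right) \left(o + 0\right) = \left(O + o\right) o = o \left(O + o\right)$)
$v = -2808$ ($v = \left(-6\right) 6 \cdot 6 \left(7 + 6\right) = - 36 \cdot 6 \cdot 13 = \left(-36\right) 78 = -2808$)
$x = 324$ ($x = \left(-18\right)^{2} = 324$)
$\left(-3965 + 4027\right) \left(x + v\right) = \left(-3965 + 4027\right) \left(324 - 2808\right) = 62 \left(-2484\right) = -154008$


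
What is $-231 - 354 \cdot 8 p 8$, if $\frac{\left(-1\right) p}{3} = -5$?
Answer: $-340071$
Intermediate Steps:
$p = 15$ ($p = \left(-3\right) \left(-5\right) = 15$)
$-231 - 354 \cdot 8 p 8 = -231 - 354 \cdot 8 \cdot 15 \cdot 8 = -231 - 354 \cdot 120 \cdot 8 = -231 - 339840 = -340071$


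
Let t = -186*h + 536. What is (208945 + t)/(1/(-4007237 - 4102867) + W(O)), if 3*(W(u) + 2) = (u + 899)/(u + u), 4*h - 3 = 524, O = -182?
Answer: -136515519363132/1960617733 ≈ -69629.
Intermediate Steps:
h = 527/4 (h = ¾ + (¼)*524 = ¾ + 131 = 527/4 ≈ 131.75)
t = -47939/2 (t = -186*527/4 + 536 = -49011/2 + 536 = -47939/2 ≈ -23970.)
W(u) = -2 + (899 + u)/(6*u) (W(u) = -2 + ((u + 899)/(u + u))/3 = -2 + ((899 + u)/((2*u)))/3 = -2 + ((899 + u)*(1/(2*u)))/3 = -2 + ((899 + u)/(2*u))/3 = -2 + (899 + u)/(6*u))
(208945 + t)/(1/(-4007237 - 4102867) + W(O)) = (208945 - 47939/2)/(1/(-4007237 - 4102867) + (⅙)*(899 - 11*(-182))/(-182)) = 369951/(2*(1/(-8110104) + (⅙)*(-1/182)*(899 + 2002))) = 369951/(2*(-1/8110104 + (⅙)*(-1/182)*2901)) = 369951/(2*(-1/8110104 - 967/364)) = 369951/(2*(-1960617733/738019464)) = (369951/2)*(-738019464/1960617733) = -136515519363132/1960617733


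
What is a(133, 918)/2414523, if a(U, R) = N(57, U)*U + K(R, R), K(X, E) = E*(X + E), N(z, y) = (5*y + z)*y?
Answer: 14456906/2414523 ≈ 5.9875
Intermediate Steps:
N(z, y) = y*(z + 5*y) (N(z, y) = (z + 5*y)*y = y*(z + 5*y))
K(X, E) = E*(E + X)
a(U, R) = 2*R**2 + U**2*(57 + 5*U) (a(U, R) = (U*(57 + 5*U))*U + R*(R + R) = U**2*(57 + 5*U) + R*(2*R) = U**2*(57 + 5*U) + 2*R**2 = 2*R**2 + U**2*(57 + 5*U))
a(133, 918)/2414523 = (2*918**2 + 133**2*(57 + 5*133))/2414523 = (2*842724 + 17689*(57 + 665))*(1/2414523) = (1685448 + 17689*722)*(1/2414523) = (1685448 + 12771458)*(1/2414523) = 14456906*(1/2414523) = 14456906/2414523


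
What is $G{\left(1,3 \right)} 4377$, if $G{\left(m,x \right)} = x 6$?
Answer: $78786$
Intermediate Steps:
$G{\left(m,x \right)} = 6 x$
$G{\left(1,3 \right)} 4377 = 6 \cdot 3 \cdot 4377 = 18 \cdot 4377 = 78786$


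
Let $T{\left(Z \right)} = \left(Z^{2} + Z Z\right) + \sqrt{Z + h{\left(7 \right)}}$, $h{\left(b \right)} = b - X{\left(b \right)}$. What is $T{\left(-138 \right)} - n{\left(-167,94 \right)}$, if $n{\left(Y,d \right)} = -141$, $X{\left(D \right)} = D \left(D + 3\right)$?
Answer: $38229 + i \sqrt{201} \approx 38229.0 + 14.177 i$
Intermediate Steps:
$X{\left(D \right)} = D \left(3 + D\right)$
$h{\left(b \right)} = b - b \left(3 + b\right)$
$T{\left(Z \right)} = \sqrt{-63 + Z} + 2 Z^{2}$ ($T{\left(Z \right)} = \left(Z^{2} + Z Z\right) + \sqrt{Z + 7 \left(-2 - 7\right)} = \left(Z^{2} + Z^{2}\right) + \sqrt{Z + 7 \left(-2 - 7\right)} = 2 Z^{2} + \sqrt{Z + 7 \left(-9\right)} = 2 Z^{2} + \sqrt{Z - 63} = 2 Z^{2} + \sqrt{-63 + Z} = \sqrt{-63 + Z} + 2 Z^{2}$)
$T{\left(-138 \right)} - n{\left(-167,94 \right)} = \left(\sqrt{-63 - 138} + 2 \left(-138\right)^{2}\right) - -141 = \left(\sqrt{-201} + 2 \cdot 19044\right) + 141 = \left(i \sqrt{201} + 38088\right) + 141 = \left(38088 + i \sqrt{201}\right) + 141 = 38229 + i \sqrt{201}$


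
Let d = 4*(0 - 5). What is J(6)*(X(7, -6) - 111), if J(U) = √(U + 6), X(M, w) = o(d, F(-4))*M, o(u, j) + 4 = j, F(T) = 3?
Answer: -236*√3 ≈ -408.76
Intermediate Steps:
d = -20 (d = 4*(-5) = -20)
o(u, j) = -4 + j
X(M, w) = -M (X(M, w) = (-4 + 3)*M = -M)
J(U) = √(6 + U)
J(6)*(X(7, -6) - 111) = √(6 + 6)*(-1*7 - 111) = √12*(-7 - 111) = (2*√3)*(-118) = -236*√3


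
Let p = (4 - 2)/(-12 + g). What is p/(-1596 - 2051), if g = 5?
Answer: 2/25529 ≈ 7.8342e-5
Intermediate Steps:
p = -2/7 (p = (4 - 2)/(-12 + 5) = 2/(-7) = 2*(-⅐) = -2/7 ≈ -0.28571)
p/(-1596 - 2051) = -2/(7*(-1596 - 2051)) = -2/7/(-3647) = -2/7*(-1/3647) = 2/25529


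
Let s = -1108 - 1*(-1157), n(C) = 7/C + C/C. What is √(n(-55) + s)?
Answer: √150865/55 ≈ 7.0621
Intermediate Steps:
n(C) = 1 + 7/C (n(C) = 7/C + 1 = 1 + 7/C)
s = 49 (s = -1108 + 1157 = 49)
√(n(-55) + s) = √((7 - 55)/(-55) + 49) = √(-1/55*(-48) + 49) = √(48/55 + 49) = √(2743/55) = √150865/55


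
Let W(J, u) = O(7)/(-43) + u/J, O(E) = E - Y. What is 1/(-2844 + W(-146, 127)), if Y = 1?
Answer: -6278/17860969 ≈ -0.00035149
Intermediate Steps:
O(E) = -1 + E (O(E) = E - 1*1 = E - 1 = -1 + E)
W(J, u) = -6/43 + u/J (W(J, u) = (-1 + 7)/(-43) + u/J = 6*(-1/43) + u/J = -6/43 + u/J)
1/(-2844 + W(-146, 127)) = 1/(-2844 + (-6/43 + 127/(-146))) = 1/(-2844 + (-6/43 + 127*(-1/146))) = 1/(-2844 + (-6/43 - 127/146)) = 1/(-2844 - 6337/6278) = 1/(-17860969/6278) = -6278/17860969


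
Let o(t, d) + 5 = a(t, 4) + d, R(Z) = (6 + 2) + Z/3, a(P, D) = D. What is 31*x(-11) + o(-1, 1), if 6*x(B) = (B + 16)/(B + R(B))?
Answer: -31/8 ≈ -3.8750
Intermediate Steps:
R(Z) = 8 + Z/3 (R(Z) = 8 + Z*(⅓) = 8 + Z/3)
x(B) = (16 + B)/(6*(8 + 4*B/3)) (x(B) = ((B + 16)/(B + (8 + B/3)))/6 = ((16 + B)/(8 + 4*B/3))/6 = (16 + B)/(6*(8 + 4*B/3)))
o(t, d) = -1 + d (o(t, d) = -5 + (4 + d) = -1 + d)
31*x(-11) + o(-1, 1) = 31*((16 - 11)/(8*(6 - 11))) + (-1 + 1) = 31*((⅛)*5/(-5)) + 0 = 31*((⅛)*(-⅕)*5) + 0 = 31*(-⅛) + 0 = -31/8 + 0 = -31/8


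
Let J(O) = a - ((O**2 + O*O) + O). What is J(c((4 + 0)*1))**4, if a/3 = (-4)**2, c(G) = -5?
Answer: 81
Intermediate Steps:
a = 48 (a = 3*(-4)**2 = 3*16 = 48)
J(O) = 48 - O - 2*O**2 (J(O) = 48 - ((O**2 + O*O) + O) = 48 - ((O**2 + O**2) + O) = 48 - (2*O**2 + O) = 48 - (O + 2*O**2) = 48 + (-O - 2*O**2) = 48 - O - 2*O**2)
J(c((4 + 0)*1))**4 = (48 - 1*(-5) - 2*(-5)**2)**4 = (48 + 5 - 2*25)**4 = (48 + 5 - 50)**4 = 3**4 = 81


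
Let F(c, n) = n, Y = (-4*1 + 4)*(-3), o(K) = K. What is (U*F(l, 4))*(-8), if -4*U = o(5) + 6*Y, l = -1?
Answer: 40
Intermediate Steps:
Y = 0 (Y = (-4 + 4)*(-3) = 0*(-3) = 0)
U = -5/4 (U = -(5 + 6*0)/4 = -(5 + 0)/4 = -1/4*5 = -5/4 ≈ -1.2500)
(U*F(l, 4))*(-8) = -5/4*4*(-8) = -5*(-8) = 40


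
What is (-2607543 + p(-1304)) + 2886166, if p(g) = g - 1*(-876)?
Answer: 278195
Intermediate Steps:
p(g) = 876 + g (p(g) = g + 876 = 876 + g)
(-2607543 + p(-1304)) + 2886166 = (-2607543 + (876 - 1304)) + 2886166 = (-2607543 - 428) + 2886166 = -2607971 + 2886166 = 278195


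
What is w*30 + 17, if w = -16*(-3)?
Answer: 1457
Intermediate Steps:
w = 48
w*30 + 17 = 48*30 + 17 = 1440 + 17 = 1457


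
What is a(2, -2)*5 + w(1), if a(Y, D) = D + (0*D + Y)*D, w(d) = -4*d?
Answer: -34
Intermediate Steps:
a(Y, D) = D + D*Y (a(Y, D) = D + (0 + Y)*D = D + Y*D = D + D*Y)
a(2, -2)*5 + w(1) = -2*(1 + 2)*5 - 4*1 = -2*3*5 - 4 = -6*5 - 4 = -30 - 4 = -34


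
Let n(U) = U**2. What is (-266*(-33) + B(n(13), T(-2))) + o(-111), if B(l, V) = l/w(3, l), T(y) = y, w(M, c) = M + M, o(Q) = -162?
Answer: 51865/6 ≈ 8644.2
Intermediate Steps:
w(M, c) = 2*M
B(l, V) = l/6 (B(l, V) = l/((2*3)) = l/6)
(-266*(-33) + B(n(13), T(-2))) + o(-111) = (-266*(-33) + (1/6)*13**2) - 162 = (8778 + (1/6)*169) - 162 = (8778 + 169/6) - 162 = 52837/6 - 162 = 51865/6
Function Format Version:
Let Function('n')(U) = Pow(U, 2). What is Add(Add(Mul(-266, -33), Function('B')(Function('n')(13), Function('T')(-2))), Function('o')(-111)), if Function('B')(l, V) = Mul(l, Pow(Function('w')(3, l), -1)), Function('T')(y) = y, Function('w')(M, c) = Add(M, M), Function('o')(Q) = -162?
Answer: Rational(51865, 6) ≈ 8644.2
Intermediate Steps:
Function('w')(M, c) = Mul(2, M)
Function('B')(l, V) = Mul(Rational(1, 6), l) (Function('B')(l, V) = Mul(l, Pow(Mul(2, 3), -1)) = Mul(l, Pow(6, -1)) = Mul(l, Rational(1, 6)) = Mul(Rational(1, 6), l))
Add(Add(Mul(-266, -33), Function('B')(Function('n')(13), Function('T')(-2))), Function('o')(-111)) = Add(Add(Mul(-266, -33), Mul(Rational(1, 6), Pow(13, 2))), -162) = Add(Add(8778, Mul(Rational(1, 6), 169)), -162) = Add(Add(8778, Rational(169, 6)), -162) = Add(Rational(52837, 6), -162) = Rational(51865, 6)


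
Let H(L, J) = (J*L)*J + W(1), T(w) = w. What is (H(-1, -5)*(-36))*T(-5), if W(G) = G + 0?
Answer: -4320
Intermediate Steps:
W(G) = G
H(L, J) = 1 + L*J² (H(L, J) = (J*L)*J + 1 = L*J² + 1 = 1 + L*J²)
(H(-1, -5)*(-36))*T(-5) = ((1 - 1*(-5)²)*(-36))*(-5) = ((1 - 1*25)*(-36))*(-5) = ((1 - 25)*(-36))*(-5) = -24*(-36)*(-5) = 864*(-5) = -4320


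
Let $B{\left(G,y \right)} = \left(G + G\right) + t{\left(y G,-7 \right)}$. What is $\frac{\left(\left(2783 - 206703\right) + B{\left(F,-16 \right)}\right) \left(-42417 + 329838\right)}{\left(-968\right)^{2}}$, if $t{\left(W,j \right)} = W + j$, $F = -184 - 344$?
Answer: $- \frac{56488286235}{937024} \approx -60285.0$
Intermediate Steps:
$F = -528$
$B{\left(G,y \right)} = -7 + 2 G + G y$ ($B{\left(G,y \right)} = \left(G + G\right) + \left(y G - 7\right) = 2 G + \left(G y - 7\right) = 2 G + \left(-7 + G y\right) = -7 + 2 G + G y$)
$\frac{\left(\left(2783 - 206703\right) + B{\left(F,-16 \right)}\right) \left(-42417 + 329838\right)}{\left(-968\right)^{2}} = \frac{\left(\left(2783 - 206703\right) - -7385\right) \left(-42417 + 329838\right)}{\left(-968\right)^{2}} = \frac{\left(\left(2783 - 206703\right) - -7385\right) 287421}{937024} = \left(-203920 + 7385\right) 287421 \cdot \frac{1}{937024} = \left(-196535\right) 287421 \cdot \frac{1}{937024} = \left(-56488286235\right) \frac{1}{937024} = - \frac{56488286235}{937024}$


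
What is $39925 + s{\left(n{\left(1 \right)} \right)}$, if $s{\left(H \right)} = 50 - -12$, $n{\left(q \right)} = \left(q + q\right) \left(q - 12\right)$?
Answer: $39987$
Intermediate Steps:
$n{\left(q \right)} = 2 q \left(-12 + q\right)$
$s{\left(H \right)} = 62$ ($s{\left(H \right)} = 50 + 12 = 62$)
$39925 + s{\left(n{\left(1 \right)} \right)} = 39925 + 62 = 39987$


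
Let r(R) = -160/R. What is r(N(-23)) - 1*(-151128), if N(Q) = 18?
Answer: 1360072/9 ≈ 1.5112e+5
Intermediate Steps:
r(N(-23)) - 1*(-151128) = -160/18 - 1*(-151128) = -160*1/18 + 151128 = -80/9 + 151128 = 1360072/9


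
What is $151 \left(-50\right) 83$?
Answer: $-626650$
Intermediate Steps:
$151 \left(-50\right) 83 = \left(-7550\right) 83 = -626650$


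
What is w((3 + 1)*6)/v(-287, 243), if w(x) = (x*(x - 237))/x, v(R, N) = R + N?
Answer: 213/44 ≈ 4.8409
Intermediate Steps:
v(R, N) = N + R
w(x) = -237 + x (w(x) = (x*(-237 + x))/x = -237 + x)
w((3 + 1)*6)/v(-287, 243) = (-237 + (3 + 1)*6)/(243 - 287) = (-237 + 4*6)/(-44) = (-237 + 24)*(-1/44) = -213*(-1/44) = 213/44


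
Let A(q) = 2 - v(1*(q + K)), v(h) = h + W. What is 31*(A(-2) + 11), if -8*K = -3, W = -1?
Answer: 3875/8 ≈ 484.38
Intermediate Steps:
K = 3/8 (K = -1/8*(-3) = 3/8 ≈ 0.37500)
v(h) = -1 + h (v(h) = h - 1 = -1 + h)
A(q) = 21/8 - q (A(q) = 2 - (-1 + 1*(q + 3/8)) = 2 - (-1 + 1*(3/8 + q)) = 2 - (-1 + (3/8 + q)) = 2 - (-5/8 + q) = 2 + (5/8 - q) = 21/8 - q)
31*(A(-2) + 11) = 31*((21/8 - 1*(-2)) + 11) = 31*((21/8 + 2) + 11) = 31*(37/8 + 11) = 31*(125/8) = 3875/8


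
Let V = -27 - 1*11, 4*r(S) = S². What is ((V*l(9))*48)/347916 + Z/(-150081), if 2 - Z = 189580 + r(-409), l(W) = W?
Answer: 8671491539/5801731244 ≈ 1.4946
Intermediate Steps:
r(S) = S²/4
V = -38 (V = -27 - 11 = -38)
Z = -925593/4 (Z = 2 - (189580 + (¼)*(-409)²) = 2 - (189580 + (¼)*167281) = 2 - (189580 + 167281/4) = 2 - 1*925601/4 = 2 - 925601/4 = -925593/4 ≈ -2.3140e+5)
((V*l(9))*48)/347916 + Z/(-150081) = (-38*9*48)/347916 - 925593/4/(-150081) = -342*48*(1/347916) - 925593/4*(-1/150081) = -16416*1/347916 + 308531/200108 = -1368/28993 + 308531/200108 = 8671491539/5801731244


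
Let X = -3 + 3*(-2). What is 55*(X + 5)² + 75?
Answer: 955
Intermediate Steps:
X = -9 (X = -3 - 6 = -9)
55*(X + 5)² + 75 = 55*(-9 + 5)² + 75 = 55*(-4)² + 75 = 55*16 + 75 = 880 + 75 = 955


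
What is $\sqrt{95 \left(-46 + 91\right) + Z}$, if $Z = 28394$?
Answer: $\sqrt{32669} \approx 180.75$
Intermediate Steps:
$\sqrt{95 \left(-46 + 91\right) + Z} = \sqrt{95 \left(-46 + 91\right) + 28394} = \sqrt{95 \cdot 45 + 28394} = \sqrt{4275 + 28394} = \sqrt{32669}$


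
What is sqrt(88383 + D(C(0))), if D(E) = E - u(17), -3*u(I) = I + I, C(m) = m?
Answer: sqrt(795549)/3 ≈ 297.31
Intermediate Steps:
u(I) = -2*I/3 (u(I) = -(I + I)/3 = -2*I/3)
D(E) = 34/3 + E (D(E) = E - (-2)*17/3 = E - 1*(-34/3) = E + 34/3 = 34/3 + E)
sqrt(88383 + D(C(0))) = sqrt(88383 + (34/3 + 0)) = sqrt(88383 + 34/3) = sqrt(265183/3) = sqrt(795549)/3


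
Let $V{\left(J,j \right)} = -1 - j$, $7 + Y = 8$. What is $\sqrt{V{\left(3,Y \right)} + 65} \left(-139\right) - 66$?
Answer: $-66 - 417 \sqrt{7} \approx -1169.3$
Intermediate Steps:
$Y = 1$ ($Y = -7 + 8 = 1$)
$\sqrt{V{\left(3,Y \right)} + 65} \left(-139\right) - 66 = \sqrt{\left(-1 - 1\right) + 65} \left(-139\right) - 66 = \sqrt{-2 + 65} \left(-139\right) - 66 = \sqrt{63} \left(-139\right) - 66 = 3 \sqrt{7} \left(-139\right) - 66 = - 417 \sqrt{7} - 66 = -66 - 417 \sqrt{7}$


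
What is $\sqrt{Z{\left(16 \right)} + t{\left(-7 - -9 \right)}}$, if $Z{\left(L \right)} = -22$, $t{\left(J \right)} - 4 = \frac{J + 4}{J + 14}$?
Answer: $\frac{i \sqrt{282}}{4} \approx 4.1982 i$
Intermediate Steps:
$t{\left(J \right)} = 4 + \frac{4 + J}{14 + J}$ ($t{\left(J \right)} = 4 + \frac{J + 4}{J + 14} = 4 + \frac{4 + J}{14 + J}$)
$\sqrt{Z{\left(16 \right)} + t{\left(-7 - -9 \right)}} = \sqrt{-22 + \frac{5 \left(12 - -2\right)}{14 - -2}} = \sqrt{-22 + \frac{5 \left(12 + \left(-7 + 9\right)\right)}{14 + \left(-7 + 9\right)}} = \sqrt{-22 + \frac{5 \left(12 + 2\right)}{14 + 2}} = \sqrt{-22 + 5 \cdot \frac{1}{16} \cdot 14} = \sqrt{-22 + \frac{35}{8}} = \sqrt{- \frac{141}{8}} = \frac{i \sqrt{282}}{4}$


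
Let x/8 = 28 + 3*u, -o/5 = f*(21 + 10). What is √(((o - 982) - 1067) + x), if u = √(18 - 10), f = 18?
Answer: √(-4615 + 48*√2) ≈ 67.432*I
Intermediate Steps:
u = 2*√2 (u = √8 = 2*√2 ≈ 2.8284)
o = -2790 (o = -90*(21 + 10) = -90*31 = -5*558 = -2790)
x = 224 + 48*√2 (x = 8*(28 + 3*(2*√2)) = 8*(28 + 6*√2) = 224 + 48*√2 ≈ 291.88)
√(((o - 982) - 1067) + x) = √(((-2790 - 982) - 1067) + (224 + 48*√2)) = √((-3772 - 1067) + (224 + 48*√2)) = √(-4839 + (224 + 48*√2)) = √(-4615 + 48*√2)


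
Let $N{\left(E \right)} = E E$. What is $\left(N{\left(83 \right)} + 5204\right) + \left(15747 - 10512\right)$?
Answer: $17328$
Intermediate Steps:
$N{\left(E \right)} = E^{2}$
$\left(N{\left(83 \right)} + 5204\right) + \left(15747 - 10512\right) = \left(83^{2} + 5204\right) + \left(15747 - 10512\right) = \left(6889 + 5204\right) + \left(15747 - 10512\right) = 12093 + 5235 = 17328$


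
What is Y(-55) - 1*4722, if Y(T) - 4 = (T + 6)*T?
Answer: -2023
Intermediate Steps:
Y(T) = 4 + T*(6 + T) (Y(T) = 4 + (T + 6)*T = 4 + (6 + T)*T = 4 + T*(6 + T))
Y(-55) - 1*4722 = (4 + (-55)**2 + 6*(-55)) - 1*4722 = (4 + 3025 - 330) - 4722 = 2699 - 4722 = -2023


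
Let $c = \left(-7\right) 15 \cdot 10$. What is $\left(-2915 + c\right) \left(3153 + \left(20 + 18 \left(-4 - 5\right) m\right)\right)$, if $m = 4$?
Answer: $-10011625$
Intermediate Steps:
$c = -1050$ ($c = \left(-105\right) 10 = -1050$)
$\left(-2915 + c\right) \left(3153 + \left(20 + 18 \left(-4 - 5\right) m\right)\right) = \left(-2915 - 1050\right) \left(3153 + \left(20 + 18 \left(-4 - 5\right) 4\right)\right) = - 3965 \left(3153 + \left(20 + 18 \left(\left(-9\right) 4\right)\right)\right) = - 3965 \left(3153 + \left(20 + 18 \left(-36\right)\right)\right) = - 3965 \left(3153 + \left(20 - 648\right)\right) = - 3965 \left(3153 - 628\right) = \left(-3965\right) 2525 = -10011625$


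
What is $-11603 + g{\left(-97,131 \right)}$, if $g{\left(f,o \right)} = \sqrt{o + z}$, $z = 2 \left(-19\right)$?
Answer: $-11603 + \sqrt{93} \approx -11593.0$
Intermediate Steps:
$z = -38$
$g{\left(f,o \right)} = \sqrt{-38 + o}$ ($g{\left(f,o \right)} = \sqrt{o - 38} = \sqrt{-38 + o}$)
$-11603 + g{\left(-97,131 \right)} = -11603 + \sqrt{-38 + 131} = -11603 + \sqrt{93}$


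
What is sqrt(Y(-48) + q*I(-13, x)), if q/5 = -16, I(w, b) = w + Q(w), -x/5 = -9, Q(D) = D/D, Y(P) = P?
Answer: 4*sqrt(57) ≈ 30.199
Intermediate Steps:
Q(D) = 1
x = 45 (x = -5*(-9) = 45)
I(w, b) = 1 + w (I(w, b) = w + 1 = 1 + w)
q = -80 (q = 5*(-16) = -80)
sqrt(Y(-48) + q*I(-13, x)) = sqrt(-48 - 80*(1 - 13)) = sqrt(-48 - 80*(-12)) = sqrt(-48 + 960) = sqrt(912) = 4*sqrt(57)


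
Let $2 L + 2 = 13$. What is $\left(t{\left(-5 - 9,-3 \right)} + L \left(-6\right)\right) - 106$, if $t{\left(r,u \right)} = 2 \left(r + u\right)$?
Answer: $-173$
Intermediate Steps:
$L = \frac{11}{2}$ ($L = -1 + \frac{1}{2} \cdot 13 = -1 + \frac{13}{2} = \frac{11}{2} \approx 5.5$)
$t{\left(r,u \right)} = 2 r + 2 u$
$\left(t{\left(-5 - 9,-3 \right)} + L \left(-6\right)\right) - 106 = \left(\left(2 \left(-5 - 9\right) + 2 \left(-3\right)\right) + \frac{11}{2} \left(-6\right)\right) - 106 = \left(\left(2 \left(-5 - 9\right) - 6\right) - 33\right) - 106 = \left(\left(2 \left(-14\right) - 6\right) - 33\right) - 106 = \left(\left(-28 - 6\right) - 33\right) - 106 = \left(-34 - 33\right) - 106 = -67 - 106 = -173$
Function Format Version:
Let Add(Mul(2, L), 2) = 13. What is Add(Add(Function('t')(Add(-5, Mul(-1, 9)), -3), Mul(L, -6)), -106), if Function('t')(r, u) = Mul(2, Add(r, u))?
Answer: -173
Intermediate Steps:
L = Rational(11, 2) (L = Add(-1, Mul(Rational(1, 2), 13)) = Add(-1, Rational(13, 2)) = Rational(11, 2) ≈ 5.5000)
Function('t')(r, u) = Add(Mul(2, r), Mul(2, u))
Add(Add(Function('t')(Add(-5, Mul(-1, 9)), -3), Mul(L, -6)), -106) = Add(Add(Add(Mul(2, Add(-5, Mul(-1, 9))), Mul(2, -3)), Mul(Rational(11, 2), -6)), -106) = Add(Add(Add(Mul(2, Add(-5, -9)), -6), -33), -106) = Add(Add(Add(Mul(2, -14), -6), -33), -106) = Add(Add(Add(-28, -6), -33), -106) = Add(Add(-34, -33), -106) = Add(-67, -106) = -173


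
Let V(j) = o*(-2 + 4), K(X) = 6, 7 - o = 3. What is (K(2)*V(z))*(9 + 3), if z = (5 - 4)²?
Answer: 576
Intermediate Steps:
o = 4 (o = 7 - 1*3 = 7 - 3 = 4)
z = 1 (z = 1² = 1)
V(j) = 8 (V(j) = 4*(-2 + 4) = 4*2 = 8)
(K(2)*V(z))*(9 + 3) = (6*8)*(9 + 3) = 48*12 = 576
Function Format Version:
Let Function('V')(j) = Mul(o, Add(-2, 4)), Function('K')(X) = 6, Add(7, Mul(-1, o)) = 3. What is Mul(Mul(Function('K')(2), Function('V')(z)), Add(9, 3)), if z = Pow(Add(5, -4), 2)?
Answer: 576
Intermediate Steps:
o = 4 (o = Add(7, Mul(-1, 3)) = Add(7, -3) = 4)
z = 1 (z = Pow(1, 2) = 1)
Function('V')(j) = 8 (Function('V')(j) = Mul(4, Add(-2, 4)) = Mul(4, 2) = 8)
Mul(Mul(Function('K')(2), Function('V')(z)), Add(9, 3)) = Mul(Mul(6, 8), Add(9, 3)) = Mul(48, 12) = 576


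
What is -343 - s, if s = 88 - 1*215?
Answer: -216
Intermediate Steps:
s = -127 (s = 88 - 215 = -127)
-343 - s = -343 - 1*(-127) = -343 + 127 = -216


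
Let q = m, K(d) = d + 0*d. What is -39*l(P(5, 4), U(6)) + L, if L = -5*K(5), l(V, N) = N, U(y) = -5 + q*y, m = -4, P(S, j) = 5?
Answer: 1106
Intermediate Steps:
K(d) = d (K(d) = d + 0 = d)
q = -4
U(y) = -5 - 4*y
L = -25 (L = -5*5 = -25)
-39*l(P(5, 4), U(6)) + L = -39*(-5 - 4*6) - 25 = -39*(-5 - 24) - 25 = -39*(-29) - 25 = 1131 - 25 = 1106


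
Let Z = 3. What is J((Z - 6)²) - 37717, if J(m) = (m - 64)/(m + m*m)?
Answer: -678917/18 ≈ -37718.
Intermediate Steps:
J(m) = (-64 + m)/(m + m²)
J((Z - 6)²) - 37717 = (-64 + (3 - 6)²)/(((3 - 6)²)*(1 + (3 - 6)²)) - 37717 = (-64 + (-3)²)/(((-3)²)*(1 + (-3)²)) - 37717 = (-64 + 9)/(9*(1 + 9)) - 37717 = (⅑)*(-55)/10 - 37717 = (⅑)*(⅒)*(-55) - 37717 = -11/18 - 37717 = -678917/18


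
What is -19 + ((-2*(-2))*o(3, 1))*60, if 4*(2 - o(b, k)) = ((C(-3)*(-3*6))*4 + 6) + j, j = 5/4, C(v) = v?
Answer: -12934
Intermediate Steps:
j = 5/4 (j = 5*(¼) = 5/4 ≈ 1.2500)
o(b, k) = -861/16 (o(b, k) = 2 - ((-(-9)*6*4 + 6) + 5/4)/4 = 2 - ((-3*(-18)*4 + 6) + 5/4)/4 = 2 - ((54*4 + 6) + 5/4)/4 = 2 - ((216 + 6) + 5/4)/4 = 2 - (222 + 5/4)/4 = 2 - ¼*893/4 = 2 - 893/16 = -861/16)
-19 + ((-2*(-2))*o(3, 1))*60 = -19 + (-2*(-2)*(-861/16))*60 = -19 + (4*(-861/16))*60 = -19 - 861/4*60 = -19 - 12915 = -12934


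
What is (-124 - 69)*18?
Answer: -3474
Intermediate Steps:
(-124 - 69)*18 = -193*18 = -3474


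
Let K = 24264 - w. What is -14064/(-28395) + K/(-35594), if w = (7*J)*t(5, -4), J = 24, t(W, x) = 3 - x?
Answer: -53704/350205 ≈ -0.15335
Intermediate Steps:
w = 1176 (w = (7*24)*(3 - 1*(-4)) = 168*(3 + 4) = 168*7 = 1176)
K = 23088 (K = 24264 - 1*1176 = 24264 - 1176 = 23088)
-14064/(-28395) + K/(-35594) = -14064/(-28395) + 23088/(-35594) = -14064*(-1/28395) + 23088*(-1/35594) = 4688/9465 - 24/37 = -53704/350205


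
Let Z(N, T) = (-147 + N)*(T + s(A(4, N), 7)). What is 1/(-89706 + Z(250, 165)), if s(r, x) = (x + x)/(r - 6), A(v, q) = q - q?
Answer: -3/218854 ≈ -1.3708e-5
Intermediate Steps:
A(v, q) = 0
s(r, x) = 2*x/(-6 + r) (s(r, x) = (2*x)/(-6 + r) = 2*x/(-6 + r))
Z(N, T) = (-147 + N)*(-7/3 + T) (Z(N, T) = (-147 + N)*(T + 2*7/(-6 + 0)) = (-147 + N)*(T + 2*7/(-6)) = (-147 + N)*(T + 2*7*(-⅙)) = (-147 + N)*(T - 7/3) = (-147 + N)*(-7/3 + T))
1/(-89706 + Z(250, 165)) = 1/(-89706 + (343 - 147*165 - 7/3*250 + 250*165)) = 1/(-89706 + (343 - 24255 - 1750/3 + 41250)) = 1/(-89706 + 50264/3) = 1/(-218854/3) = -3/218854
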